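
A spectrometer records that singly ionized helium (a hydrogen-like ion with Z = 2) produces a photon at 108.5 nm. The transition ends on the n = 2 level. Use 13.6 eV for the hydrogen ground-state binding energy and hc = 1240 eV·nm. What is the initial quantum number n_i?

The photon energy is ΔE = hc/λ = 1240 / 108.5 = 11.43 eV.
With Z = 2, ΔE = 54.40 × (1/n_f² − 1/n_i²), so 1/n_f² − 1/n_i² = 0.2101.
With n_f = 2: 1/n_i² = 1/4 − 0.2101 = 0.03992, so n_i ≈ 5.01.

n_i = 5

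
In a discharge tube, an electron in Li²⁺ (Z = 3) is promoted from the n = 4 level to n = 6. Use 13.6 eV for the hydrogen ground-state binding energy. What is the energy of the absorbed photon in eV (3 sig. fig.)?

4.25 eV

The Bohr energies scale as Z², so for Z = 3: E_n = −122.4/n² eV.
E_6 = −122.4/36 = −3.400 eV and E_4 = −122.4/16 = −7.650 eV.
The photon energy is |E_6 − E_4| = 4.25 eV.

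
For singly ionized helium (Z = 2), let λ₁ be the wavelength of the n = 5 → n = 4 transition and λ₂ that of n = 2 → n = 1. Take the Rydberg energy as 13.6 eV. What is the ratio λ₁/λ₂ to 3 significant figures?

λ ∝ 1/ΔE ∝ 1/(1/n_f² − 1/n_i²), and the Z² and hc factors cancel in the ratio.
λ₁/λ₂ = (1/1² − 1/2²)/(1/4² − 1/5²) = 0.7500/0.02250 = 33.3.

33.3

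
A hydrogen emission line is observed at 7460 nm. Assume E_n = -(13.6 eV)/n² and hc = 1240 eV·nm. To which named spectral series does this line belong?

Pfund

ΔE = 1240/7460 = 0.1662 eV.
This matches 13.6 × (1/5² − 1/6²), so n_f = 5: the Pfund series.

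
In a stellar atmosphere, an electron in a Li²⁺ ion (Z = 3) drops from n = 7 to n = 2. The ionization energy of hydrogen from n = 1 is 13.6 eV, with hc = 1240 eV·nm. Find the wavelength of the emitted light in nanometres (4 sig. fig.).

44.12 nm

For Z = 3 the level energies scale as Z², so the effective Rydberg energy is 13.6 × 9 = 122.4 eV.
ΔE = 122.4 × (1/2² − 1/7²) = 122.4 × 0.2296 = 28.10 eV.
λ = hc/ΔE = 1240 / 28.10 = 44.12 nm.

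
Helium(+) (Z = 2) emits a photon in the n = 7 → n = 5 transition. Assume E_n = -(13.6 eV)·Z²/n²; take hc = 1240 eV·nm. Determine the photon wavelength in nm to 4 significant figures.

For Z = 2 the level energies scale as Z², so the effective Rydberg energy is 13.6 × 4 = 54.40 eV.
ΔE = 54.40 × (1/5² − 1/7²) = 54.40 × 0.01959 = 1.066 eV.
λ = hc/ΔE = 1240 / 1.066 = 1163 nm.

1163 nm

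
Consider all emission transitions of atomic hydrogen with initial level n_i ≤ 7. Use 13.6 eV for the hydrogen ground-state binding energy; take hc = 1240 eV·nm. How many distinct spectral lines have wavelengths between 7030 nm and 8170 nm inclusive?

1

Enumerate all n_i → n_f pairs with 1 ≤ n_f < n_i ≤ 7 and compute λ = 1240 / [13.6·1·(1/n_f² − 1/n_i²)].
Lines falling in [7030, 8170] nm: 6→5 (7460 nm).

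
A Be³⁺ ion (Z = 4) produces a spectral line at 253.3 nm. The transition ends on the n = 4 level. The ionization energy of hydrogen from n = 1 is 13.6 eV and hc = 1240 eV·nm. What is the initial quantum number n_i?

n_i = 5

The photon energy is ΔE = hc/λ = 1240 / 253.3 = 4.895 eV.
With Z = 4, ΔE = 217.6 × (1/n_f² − 1/n_i²), so 1/n_f² − 1/n_i² = 0.02250.
With n_f = 4: 1/n_i² = 1/16 − 0.02250 = 0.04000, so n_i ≈ 5.00.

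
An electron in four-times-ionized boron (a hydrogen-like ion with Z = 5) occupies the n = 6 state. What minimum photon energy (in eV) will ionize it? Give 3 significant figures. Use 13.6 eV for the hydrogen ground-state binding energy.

9.44 eV

E_n = −13.6 Z²/n² = −340.0/n² eV for Z = 5.
E_6 = −340.0/36 = −9.44 eV, so ionization (to E = 0) requires 9.44 eV.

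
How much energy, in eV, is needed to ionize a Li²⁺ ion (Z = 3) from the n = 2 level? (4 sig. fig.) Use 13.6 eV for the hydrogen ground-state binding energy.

30.60 eV

E_n = −13.6 Z²/n² = −122.4/n² eV for Z = 3.
E_2 = −122.4/4 = −30.60 eV, so ionization (to E = 0) requires 30.60 eV.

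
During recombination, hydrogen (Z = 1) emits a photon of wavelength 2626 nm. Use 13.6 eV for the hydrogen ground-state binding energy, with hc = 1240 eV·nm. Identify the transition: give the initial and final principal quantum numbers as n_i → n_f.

The photon energy is ΔE = hc/λ = 1240 / 2626 = 0.4722 eV.
With Z = 1, ΔE = 13.60 × (1/n_f² − 1/n_i²), so 1/n_f² − 1/n_i² = 0.03472.
Trying n_f = 4 gives 1/n_i² = 0.02778, i.e. n_i ≈ 6; this pair matches.

n_i = 6, n_f = 4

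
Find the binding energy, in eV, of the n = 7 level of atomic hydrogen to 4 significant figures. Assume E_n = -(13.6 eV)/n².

E_7 = −13.60/49 = −0.2776 eV, so ionization (to E = 0) requires 0.2776 eV.

0.2776 eV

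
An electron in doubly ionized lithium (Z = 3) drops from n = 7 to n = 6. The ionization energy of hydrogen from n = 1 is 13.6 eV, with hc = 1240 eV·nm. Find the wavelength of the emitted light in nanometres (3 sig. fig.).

For Z = 3 the level energies scale as Z², so the effective Rydberg energy is 13.6 × 9 = 122.4 eV.
ΔE = 122.4 × (1/6² − 1/7²) = 122.4 × 0.007370 = 0.9020 eV.
λ = hc/ΔE = 1240 / 0.9020 = 1370 nm.

1370 nm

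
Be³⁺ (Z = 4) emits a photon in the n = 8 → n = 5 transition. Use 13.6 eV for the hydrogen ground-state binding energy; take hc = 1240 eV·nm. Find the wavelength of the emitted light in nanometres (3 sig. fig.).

234 nm

For Z = 4 the level energies scale as Z², so the effective Rydberg energy is 13.6 × 16 = 217.6 eV.
ΔE = 217.6 × (1/5² − 1/8²) = 217.6 × 0.02438 = 5.304 eV.
λ = hc/ΔE = 1240 / 5.304 = 234 nm.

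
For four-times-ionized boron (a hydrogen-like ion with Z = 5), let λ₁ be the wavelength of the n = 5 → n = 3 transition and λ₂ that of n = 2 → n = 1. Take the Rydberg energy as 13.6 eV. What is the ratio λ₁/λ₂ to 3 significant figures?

10.5

λ ∝ 1/ΔE ∝ 1/(1/n_f² − 1/n_i²), and the Z² and hc factors cancel in the ratio.
λ₁/λ₂ = (1/1² − 1/2²)/(1/3² − 1/5²) = 0.7500/0.07111 = 10.5.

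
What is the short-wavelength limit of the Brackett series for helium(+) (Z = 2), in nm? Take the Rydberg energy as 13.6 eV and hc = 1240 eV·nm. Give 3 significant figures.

The Brackett series has lower level n_f = 4; the series limit corresponds to n_i → ∞.
ΔE_max = 13.6 × 4 / 4² = 3.400 eV.
λ_min = 1240 / 3.400 = 365 nm.

365 nm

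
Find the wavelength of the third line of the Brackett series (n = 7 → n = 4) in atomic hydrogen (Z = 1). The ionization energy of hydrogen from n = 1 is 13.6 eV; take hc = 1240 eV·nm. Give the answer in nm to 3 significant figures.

The Brackett series terminates on n_f = 4; the third line has n_i = 4+3 = 7.
ΔE = 13.60 × (1/4² − 1/7²) = 0.5724 eV.
λ = 1240 / 0.5724 = 2170 nm.

2170 nm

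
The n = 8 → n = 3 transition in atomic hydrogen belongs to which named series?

The series is set by the lower level: n_f = 3 is the Paschen series.

Paschen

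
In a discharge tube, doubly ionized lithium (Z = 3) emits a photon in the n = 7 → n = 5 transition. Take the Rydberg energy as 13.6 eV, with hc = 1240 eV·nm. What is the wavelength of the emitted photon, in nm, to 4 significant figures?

For Z = 3 the level energies scale as Z², so the effective Rydberg energy is 13.6 × 9 = 122.4 eV.
ΔE = 122.4 × (1/5² − 1/7²) = 122.4 × 0.01959 = 2.398 eV.
λ = hc/ΔE = 1240 / 2.398 = 517.1 nm.

517.1 nm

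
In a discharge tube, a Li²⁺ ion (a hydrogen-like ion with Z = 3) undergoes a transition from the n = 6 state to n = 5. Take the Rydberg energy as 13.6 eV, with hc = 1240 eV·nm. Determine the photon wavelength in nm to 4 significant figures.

For Z = 3 the level energies scale as Z², so the effective Rydberg energy is 13.6 × 9 = 122.4 eV.
ΔE = 122.4 × (1/5² − 1/6²) = 122.4 × 0.01222 = 1.496 eV.
λ = hc/ΔE = 1240 / 1.496 = 828.9 nm.

828.9 nm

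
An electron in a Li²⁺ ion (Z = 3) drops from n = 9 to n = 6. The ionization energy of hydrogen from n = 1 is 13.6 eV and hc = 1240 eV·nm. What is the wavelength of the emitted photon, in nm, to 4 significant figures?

For Z = 3 the level energies scale as Z², so the effective Rydberg energy is 13.6 × 9 = 122.4 eV.
ΔE = 122.4 × (1/6² − 1/9²) = 122.4 × 0.01543 = 1.889 eV.
λ = hc/ΔE = 1240 / 1.889 = 656.5 nm.

656.5 nm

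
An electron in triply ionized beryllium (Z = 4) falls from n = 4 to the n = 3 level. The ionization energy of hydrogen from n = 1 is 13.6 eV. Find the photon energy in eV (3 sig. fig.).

10.6 eV

The Bohr energies scale as Z², so for Z = 4: E_n = −217.6/n² eV.
E_4 = −217.6/16 = −13.60 eV and E_3 = −217.6/9 = −24.18 eV.
The photon energy is |E_4 − E_3| = 10.6 eV.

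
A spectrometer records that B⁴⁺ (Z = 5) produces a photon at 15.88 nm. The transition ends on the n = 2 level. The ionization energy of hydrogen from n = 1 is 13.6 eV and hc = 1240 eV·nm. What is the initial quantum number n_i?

n_i = 7

The photon energy is ΔE = hc/λ = 1240 / 15.88 = 78.09 eV.
With Z = 5, ΔE = 340.0 × (1/n_f² − 1/n_i²), so 1/n_f² − 1/n_i² = 0.2297.
With n_f = 2: 1/n_i² = 1/4 − 0.2297 = 0.02034, so n_i ≈ 7.01.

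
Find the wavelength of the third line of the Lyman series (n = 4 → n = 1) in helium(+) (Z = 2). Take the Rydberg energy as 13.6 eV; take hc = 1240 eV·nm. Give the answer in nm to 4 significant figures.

The Lyman series terminates on n_f = 1; the third line has n_i = 1+3 = 4.
ΔE = 54.40 × (1/1² − 1/4²) = 51.00 eV.
λ = 1240 / 51.00 = 24.31 nm.

24.31 nm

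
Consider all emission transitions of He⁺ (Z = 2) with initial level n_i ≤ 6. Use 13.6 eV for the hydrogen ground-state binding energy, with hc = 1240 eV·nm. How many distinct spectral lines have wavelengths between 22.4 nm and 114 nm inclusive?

7

Enumerate all n_i → n_f pairs with 1 ≤ n_f < n_i ≤ 6 and compute λ = 1240 / [13.6·4·(1/n_f² − 1/n_i²)].
Lines falling in [22.4, 114] nm: 6→1 (23.45 nm), 5→1 (23.74 nm), 4→1 (24.31 nm), 3→1 (25.64 nm), 2→1 (30.39 nm), 6→2 (102.6 nm), 5→2 (108.5 nm).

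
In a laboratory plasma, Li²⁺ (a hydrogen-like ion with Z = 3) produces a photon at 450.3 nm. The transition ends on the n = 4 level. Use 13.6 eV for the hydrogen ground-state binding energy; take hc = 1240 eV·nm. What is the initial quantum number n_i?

The photon energy is ΔE = hc/λ = 1240 / 450.3 = 2.754 eV.
With Z = 3, ΔE = 122.4 × (1/n_f² − 1/n_i²), so 1/n_f² − 1/n_i² = 0.02250.
With n_f = 4: 1/n_i² = 1/16 − 0.02250 = 0.04000, so n_i ≈ 5.00.

n_i = 5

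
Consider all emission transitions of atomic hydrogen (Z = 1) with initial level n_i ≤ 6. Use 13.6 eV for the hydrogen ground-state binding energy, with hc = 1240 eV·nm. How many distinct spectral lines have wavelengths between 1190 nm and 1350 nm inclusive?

1

Enumerate all n_i → n_f pairs with 1 ≤ n_f < n_i ≤ 6 and compute λ = 1240 / [13.6·1·(1/n_f² − 1/n_i²)].
Lines falling in [1190, 1350] nm: 5→3 (1282 nm).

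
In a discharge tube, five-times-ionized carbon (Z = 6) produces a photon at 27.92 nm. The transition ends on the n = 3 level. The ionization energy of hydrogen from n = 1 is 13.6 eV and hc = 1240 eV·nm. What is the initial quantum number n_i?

n_i = 7

The photon energy is ΔE = hc/λ = 1240 / 27.92 = 44.41 eV.
With Z = 6, ΔE = 489.6 × (1/n_f² − 1/n_i²), so 1/n_f² − 1/n_i² = 0.09071.
With n_f = 3: 1/n_i² = 1/9 − 0.09071 = 0.02040, so n_i ≈ 7.00.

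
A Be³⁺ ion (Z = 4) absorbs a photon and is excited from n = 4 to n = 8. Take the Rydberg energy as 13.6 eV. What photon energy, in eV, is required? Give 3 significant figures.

The Bohr energies scale as Z², so for Z = 4: E_n = −217.6/n² eV.
E_8 = −217.6/64 = −3.400 eV and E_4 = −217.6/16 = −13.60 eV.
The photon energy is |E_8 − E_4| = 10.2 eV.

10.2 eV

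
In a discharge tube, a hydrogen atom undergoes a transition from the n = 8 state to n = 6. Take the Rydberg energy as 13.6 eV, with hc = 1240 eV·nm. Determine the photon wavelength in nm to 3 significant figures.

ΔE = 13.60 × (1/6² − 1/8²) = 13.60 × 0.01215 = 0.1653 eV.
λ = hc/ΔE = 1240 / 0.1653 = 7500 nm.

7500 nm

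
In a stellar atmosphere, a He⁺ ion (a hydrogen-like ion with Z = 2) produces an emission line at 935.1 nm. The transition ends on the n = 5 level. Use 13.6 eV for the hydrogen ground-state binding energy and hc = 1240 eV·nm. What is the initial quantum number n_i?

n_i = 8

The photon energy is ΔE = hc/λ = 1240 / 935.1 = 1.326 eV.
With Z = 2, ΔE = 54.40 × (1/n_f² − 1/n_i²), so 1/n_f² − 1/n_i² = 0.02438.
With n_f = 5: 1/n_i² = 1/25 − 0.02438 = 0.01562, so n_i ≈ 8.00.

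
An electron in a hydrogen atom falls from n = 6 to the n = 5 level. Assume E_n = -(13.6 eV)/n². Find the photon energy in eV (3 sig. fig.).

E_6 = −13.60/36 = −0.3778 eV and E_5 = −13.60/25 = −0.5440 eV.
The photon energy is |E_6 − E_5| = 0.166 eV.

0.166 eV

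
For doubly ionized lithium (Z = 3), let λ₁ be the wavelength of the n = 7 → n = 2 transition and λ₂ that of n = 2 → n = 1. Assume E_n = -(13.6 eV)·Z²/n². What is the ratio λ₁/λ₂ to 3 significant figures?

3.27

λ ∝ 1/ΔE ∝ 1/(1/n_f² − 1/n_i²), and the Z² and hc factors cancel in the ratio.
λ₁/λ₂ = (1/1² − 1/2²)/(1/2² − 1/7²) = 0.7500/0.2296 = 3.27.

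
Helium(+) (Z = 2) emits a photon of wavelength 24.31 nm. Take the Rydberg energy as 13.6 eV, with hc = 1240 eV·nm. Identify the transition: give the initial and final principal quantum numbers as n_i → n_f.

The photon energy is ΔE = hc/λ = 1240 / 24.31 = 51.01 eV.
With Z = 2, ΔE = 54.40 × (1/n_f² − 1/n_i²), so 1/n_f² − 1/n_i² = 0.9376.
Trying n_f = 1 gives 1/n_i² = 0.06236, i.e. n_i ≈ 4; this pair matches.

n_i = 4, n_f = 1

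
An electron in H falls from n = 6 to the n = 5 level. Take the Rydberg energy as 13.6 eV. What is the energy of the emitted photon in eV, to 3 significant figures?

0.166 eV

E_6 = −13.60/36 = −0.3778 eV and E_5 = −13.60/25 = −0.5440 eV.
The photon energy is |E_6 − E_5| = 0.166 eV.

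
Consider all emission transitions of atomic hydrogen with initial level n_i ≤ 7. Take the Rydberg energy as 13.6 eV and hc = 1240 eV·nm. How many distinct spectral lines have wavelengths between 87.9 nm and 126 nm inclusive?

Enumerate all n_i → n_f pairs with 1 ≤ n_f < n_i ≤ 7 and compute λ = 1240 / [13.6·1·(1/n_f² − 1/n_i²)].
Lines falling in [87.9, 126] nm: 7→1 (93.08 nm), 6→1 (93.78 nm), 5→1 (94.98 nm), 4→1 (97.25 nm), 3→1 (102.6 nm), 2→1 (121.6 nm).

6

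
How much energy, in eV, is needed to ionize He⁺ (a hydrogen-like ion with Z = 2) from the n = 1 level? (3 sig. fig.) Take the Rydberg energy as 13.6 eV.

54.4 eV

E_n = −13.6 Z²/n² = −54.40/n² eV for Z = 2.
E_1 = −54.40/1 = −54.4 eV, so ionization (to E = 0) requires 54.4 eV.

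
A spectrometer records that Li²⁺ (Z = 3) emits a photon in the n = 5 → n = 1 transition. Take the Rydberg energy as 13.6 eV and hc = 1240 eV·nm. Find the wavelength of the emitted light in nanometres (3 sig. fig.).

10.6 nm

For Z = 3 the level energies scale as Z², so the effective Rydberg energy is 13.6 × 9 = 122.4 eV.
ΔE = 122.4 × (1/1² − 1/5²) = 122.4 × 0.9600 = 117.5 eV.
λ = hc/ΔE = 1240 / 117.5 = 10.6 nm.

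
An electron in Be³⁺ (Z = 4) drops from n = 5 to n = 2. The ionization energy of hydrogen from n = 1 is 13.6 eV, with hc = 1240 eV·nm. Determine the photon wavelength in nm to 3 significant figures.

For Z = 4 the level energies scale as Z², so the effective Rydberg energy is 13.6 × 16 = 217.6 eV.
ΔE = 217.6 × (1/2² − 1/5²) = 217.6 × 0.2100 = 45.70 eV.
λ = hc/ΔE = 1240 / 45.70 = 27.1 nm.

27.1 nm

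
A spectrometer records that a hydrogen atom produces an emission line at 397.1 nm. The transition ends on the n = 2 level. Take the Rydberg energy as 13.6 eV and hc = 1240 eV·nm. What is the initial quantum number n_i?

The photon energy is ΔE = hc/λ = 1240 / 397.1 = 3.123 eV.
With Z = 1, ΔE = 13.60 × (1/n_f² − 1/n_i²), so 1/n_f² − 1/n_i² = 0.2296.
With n_f = 2: 1/n_i² = 1/4 − 0.2296 = 0.02039, so n_i ≈ 7.00.

n_i = 7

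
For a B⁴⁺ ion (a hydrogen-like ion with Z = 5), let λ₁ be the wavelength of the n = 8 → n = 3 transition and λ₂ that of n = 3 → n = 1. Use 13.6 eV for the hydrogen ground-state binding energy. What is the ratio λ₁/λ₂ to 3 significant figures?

9.31

λ ∝ 1/ΔE ∝ 1/(1/n_f² − 1/n_i²), and the Z² and hc factors cancel in the ratio.
λ₁/λ₂ = (1/1² − 1/3²)/(1/3² − 1/8²) = 0.8889/0.09549 = 9.31.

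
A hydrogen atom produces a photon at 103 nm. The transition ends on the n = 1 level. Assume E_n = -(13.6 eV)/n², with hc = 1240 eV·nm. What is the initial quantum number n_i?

The photon energy is ΔE = hc/λ = 1240 / 103 = 12.04 eV.
With Z = 1, ΔE = 13.60 × (1/n_f² − 1/n_i²), so 1/n_f² − 1/n_i² = 0.8852.
With n_f = 1: 1/n_i² = 1/1 − 0.8852 = 0.1148, so n_i ≈ 2.95.

n_i = 3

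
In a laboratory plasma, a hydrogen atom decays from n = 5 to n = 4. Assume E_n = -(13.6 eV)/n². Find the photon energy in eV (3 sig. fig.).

0.306 eV

E_5 = −13.60/25 = −0.5440 eV and E_4 = −13.60/16 = −0.8500 eV.
The photon energy is |E_5 − E_4| = 0.306 eV.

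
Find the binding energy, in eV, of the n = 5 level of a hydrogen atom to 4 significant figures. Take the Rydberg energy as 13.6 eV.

E_5 = −13.60/25 = −0.5440 eV, so ionization (to E = 0) requires 0.5440 eV.

0.5440 eV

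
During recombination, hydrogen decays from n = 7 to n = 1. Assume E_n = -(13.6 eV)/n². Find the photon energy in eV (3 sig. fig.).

E_7 = −13.60/49 = −0.2776 eV and E_1 = −13.60/1 = −13.60 eV.
The photon energy is |E_7 − E_1| = 13.3 eV.

13.3 eV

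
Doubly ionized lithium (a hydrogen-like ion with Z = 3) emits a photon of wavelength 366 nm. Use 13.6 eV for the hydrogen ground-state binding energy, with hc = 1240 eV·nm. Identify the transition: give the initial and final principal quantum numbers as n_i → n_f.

The photon energy is ΔE = hc/λ = 1240 / 366 = 3.388 eV.
With Z = 3, ΔE = 122.4 × (1/n_f² − 1/n_i²), so 1/n_f² − 1/n_i² = 0.02768.
Trying n_f = 5 gives 1/n_i² = 0.01232, i.e. n_i ≈ 9; this pair matches.

n_i = 9, n_f = 5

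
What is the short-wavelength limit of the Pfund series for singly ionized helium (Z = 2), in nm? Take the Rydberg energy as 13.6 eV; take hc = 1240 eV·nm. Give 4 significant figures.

569.9 nm

The Pfund series has lower level n_f = 5; the series limit corresponds to n_i → ∞.
ΔE_max = 13.6 × 4 / 5² = 2.176 eV.
λ_min = 1240 / 2.176 = 569.9 nm.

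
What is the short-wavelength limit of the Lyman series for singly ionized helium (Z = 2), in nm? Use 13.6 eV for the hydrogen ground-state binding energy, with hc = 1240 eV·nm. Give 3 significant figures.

The Lyman series has lower level n_f = 1; the series limit corresponds to n_i → ∞.
ΔE_max = 13.6 × 4 / 1² = 54.40 eV.
λ_min = 1240 / 54.40 = 22.8 nm.

22.8 nm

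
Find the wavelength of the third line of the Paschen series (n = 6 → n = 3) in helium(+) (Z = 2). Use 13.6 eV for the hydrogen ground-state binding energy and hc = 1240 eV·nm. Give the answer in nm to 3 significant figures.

274 nm

The Paschen series terminates on n_f = 3; the third line has n_i = 3+3 = 6.
ΔE = 54.40 × (1/3² − 1/6²) = 4.533 eV.
λ = 1240 / 4.533 = 274 nm.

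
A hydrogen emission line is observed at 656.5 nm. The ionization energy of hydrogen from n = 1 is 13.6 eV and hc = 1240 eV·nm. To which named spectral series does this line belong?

ΔE = 1240/656.5 = 1.889 eV.
This matches 13.6 × (1/2² − 1/3²), so n_f = 2: the Balmer series.

Balmer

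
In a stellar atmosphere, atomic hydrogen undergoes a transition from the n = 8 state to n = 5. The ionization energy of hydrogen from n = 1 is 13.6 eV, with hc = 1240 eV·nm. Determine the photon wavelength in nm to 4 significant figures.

ΔE = 13.60 × (1/5² − 1/8²) = 13.60 × 0.02438 = 0.3315 eV.
λ = hc/ΔE = 1240 / 0.3315 = 3741 nm.
This line belongs to the Pfund series.

3741 nm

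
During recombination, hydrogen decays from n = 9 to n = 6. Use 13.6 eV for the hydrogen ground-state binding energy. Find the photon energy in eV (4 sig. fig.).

0.2099 eV

E_9 = −13.60/81 = −0.1679 eV and E_6 = −13.60/36 = −0.3778 eV.
The photon energy is |E_9 − E_6| = 0.2099 eV.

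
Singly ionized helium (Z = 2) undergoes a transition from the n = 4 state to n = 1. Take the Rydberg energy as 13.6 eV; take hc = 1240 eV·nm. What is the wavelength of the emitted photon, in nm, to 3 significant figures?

For Z = 2 the level energies scale as Z², so the effective Rydberg energy is 13.6 × 4 = 54.40 eV.
ΔE = 54.40 × (1/1² − 1/4²) = 54.40 × 0.9375 = 51.00 eV.
λ = hc/ΔE = 1240 / 51.00 = 24.3 nm.

24.3 nm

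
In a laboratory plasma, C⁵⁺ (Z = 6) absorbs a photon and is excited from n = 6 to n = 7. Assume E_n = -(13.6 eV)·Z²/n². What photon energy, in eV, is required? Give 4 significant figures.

The Bohr energies scale as Z², so for Z = 6: E_n = −489.6/n² eV.
E_7 = −489.6/49 = −9.992 eV and E_6 = −489.6/36 = −13.60 eV.
The photon energy is |E_7 − E_6| = 3.608 eV.

3.608 eV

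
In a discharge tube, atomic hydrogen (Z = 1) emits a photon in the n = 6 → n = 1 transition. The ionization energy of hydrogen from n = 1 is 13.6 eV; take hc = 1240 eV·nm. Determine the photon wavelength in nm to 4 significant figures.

ΔE = 13.60 × (1/1² − 1/6²) = 13.60 × 0.9722 = 13.22 eV.
λ = hc/ΔE = 1240 / 13.22 = 93.78 nm.
This line belongs to the Lyman series.

93.78 nm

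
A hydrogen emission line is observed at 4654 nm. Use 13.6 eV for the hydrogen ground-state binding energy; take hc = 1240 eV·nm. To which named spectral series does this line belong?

ΔE = 1240/4654 = 0.2664 eV.
This matches 13.6 × (1/5² − 1/7²), so n_f = 5: the Pfund series.

Pfund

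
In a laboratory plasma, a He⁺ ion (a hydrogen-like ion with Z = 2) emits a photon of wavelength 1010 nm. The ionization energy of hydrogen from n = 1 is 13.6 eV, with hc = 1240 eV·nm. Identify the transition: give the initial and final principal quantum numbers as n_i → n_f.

The photon energy is ΔE = hc/λ = 1240 / 1010 = 1.228 eV.
With Z = 2, ΔE = 54.40 × (1/n_f² − 1/n_i²), so 1/n_f² − 1/n_i² = 0.02257.
Trying n_f = 4 gives 1/n_i² = 0.03993, i.e. n_i ≈ 5; this pair matches.

n_i = 5, n_f = 4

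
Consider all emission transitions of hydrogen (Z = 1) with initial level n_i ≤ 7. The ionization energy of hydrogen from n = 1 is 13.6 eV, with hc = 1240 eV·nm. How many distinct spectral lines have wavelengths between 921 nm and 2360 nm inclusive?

5

Enumerate all n_i → n_f pairs with 1 ≤ n_f < n_i ≤ 7 and compute λ = 1240 / [13.6·1·(1/n_f² − 1/n_i²)].
Lines falling in [921, 2360] nm: 7→3 (1005 nm), 6→3 (1094 nm), 5→3 (1282 nm), 4→3 (1876 nm), 7→4 (2166 nm).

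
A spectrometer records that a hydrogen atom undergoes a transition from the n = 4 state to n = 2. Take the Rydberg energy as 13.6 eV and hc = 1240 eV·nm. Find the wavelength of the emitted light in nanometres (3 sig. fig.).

ΔE = 13.60 × (1/2² − 1/4²) = 13.60 × 0.1875 = 2.550 eV.
λ = hc/ΔE = 1240 / 2.550 = 486 nm.
This line belongs to the Balmer series.

486 nm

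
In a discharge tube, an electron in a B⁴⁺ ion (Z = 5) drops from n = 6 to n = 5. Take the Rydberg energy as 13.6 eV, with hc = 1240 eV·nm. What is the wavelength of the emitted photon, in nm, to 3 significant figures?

298 nm

For Z = 5 the level energies scale as Z², so the effective Rydberg energy is 13.6 × 25 = 340.0 eV.
ΔE = 340.0 × (1/5² − 1/6²) = 340.0 × 0.01222 = 4.156 eV.
λ = hc/ΔE = 1240 / 4.156 = 298 nm.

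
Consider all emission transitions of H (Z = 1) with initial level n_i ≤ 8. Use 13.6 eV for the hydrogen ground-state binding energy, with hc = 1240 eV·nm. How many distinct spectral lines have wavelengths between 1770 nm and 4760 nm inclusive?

7

Enumerate all n_i → n_f pairs with 1 ≤ n_f < n_i ≤ 8 and compute λ = 1240 / [13.6·1·(1/n_f² − 1/n_i²)].
Lines falling in [1770, 4760] nm: 4→3 (1876 nm), 8→4 (1945 nm), 7→4 (2166 nm), 6→4 (2626 nm), 8→5 (3741 nm), 5→4 (4052 nm), 7→5 (4654 nm).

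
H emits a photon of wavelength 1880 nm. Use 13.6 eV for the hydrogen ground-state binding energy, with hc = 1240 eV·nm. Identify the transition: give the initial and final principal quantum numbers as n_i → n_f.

The photon energy is ΔE = hc/λ = 1240 / 1880 = 0.6596 eV.
With Z = 1, ΔE = 13.60 × (1/n_f² − 1/n_i²), so 1/n_f² − 1/n_i² = 0.04850.
Trying n_f = 3 gives 1/n_i² = 0.06261, i.e. n_i ≈ 4; this pair matches.

n_i = 4, n_f = 3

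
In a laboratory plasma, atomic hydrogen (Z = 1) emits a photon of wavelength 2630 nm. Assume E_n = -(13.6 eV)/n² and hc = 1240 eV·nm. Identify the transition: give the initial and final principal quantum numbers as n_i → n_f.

The photon energy is ΔE = hc/λ = 1240 / 2630 = 0.4715 eV.
With Z = 1, ΔE = 13.60 × (1/n_f² − 1/n_i²), so 1/n_f² − 1/n_i² = 0.03467.
Trying n_f = 4 gives 1/n_i² = 0.02783, i.e. n_i ≈ 6; this pair matches.

n_i = 6, n_f = 4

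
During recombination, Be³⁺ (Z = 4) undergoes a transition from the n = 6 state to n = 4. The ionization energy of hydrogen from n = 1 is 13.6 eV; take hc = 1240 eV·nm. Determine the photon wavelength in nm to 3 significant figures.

164 nm

For Z = 4 the level energies scale as Z², so the effective Rydberg energy is 13.6 × 16 = 217.6 eV.
ΔE = 217.6 × (1/4² − 1/6²) = 217.6 × 0.03472 = 7.556 eV.
λ = hc/ΔE = 1240 / 7.556 = 164 nm.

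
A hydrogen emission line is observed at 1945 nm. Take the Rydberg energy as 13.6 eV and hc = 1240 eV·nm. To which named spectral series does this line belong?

ΔE = 1240/1945 = 0.6375 eV.
This matches 13.6 × (1/4² − 1/8²), so n_f = 4: the Brackett series.

Brackett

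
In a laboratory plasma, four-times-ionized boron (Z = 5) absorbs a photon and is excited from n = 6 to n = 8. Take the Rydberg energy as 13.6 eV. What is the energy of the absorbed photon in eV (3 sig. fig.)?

4.13 eV

The Bohr energies scale as Z², so for Z = 5: E_n = −340.0/n² eV.
E_8 = −340.0/64 = −5.313 eV and E_6 = −340.0/36 = −9.444 eV.
The photon energy is |E_8 − E_6| = 4.13 eV.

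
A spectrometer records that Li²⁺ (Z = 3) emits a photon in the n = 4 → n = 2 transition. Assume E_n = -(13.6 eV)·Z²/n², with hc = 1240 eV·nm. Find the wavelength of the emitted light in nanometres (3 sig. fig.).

For Z = 3 the level energies scale as Z², so the effective Rydberg energy is 13.6 × 9 = 122.4 eV.
ΔE = 122.4 × (1/2² − 1/4²) = 122.4 × 0.1875 = 22.95 eV.
λ = hc/ΔE = 1240 / 22.95 = 54.0 nm.

54.0 nm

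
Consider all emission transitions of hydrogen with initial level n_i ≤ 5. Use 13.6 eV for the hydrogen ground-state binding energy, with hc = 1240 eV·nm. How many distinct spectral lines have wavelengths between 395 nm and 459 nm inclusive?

1

Enumerate all n_i → n_f pairs with 1 ≤ n_f < n_i ≤ 5 and compute λ = 1240 / [13.6·1·(1/n_f² − 1/n_i²)].
Lines falling in [395, 459] nm: 5→2 (434.2 nm).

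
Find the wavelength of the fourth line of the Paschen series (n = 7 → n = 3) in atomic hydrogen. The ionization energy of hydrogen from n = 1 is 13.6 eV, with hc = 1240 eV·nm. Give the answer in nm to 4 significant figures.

The Paschen series terminates on n_f = 3; the fourth line has n_i = 3+4 = 7.
ΔE = 13.60 × (1/3² − 1/7²) = 1.234 eV.
λ = 1240 / 1.234 = 1005 nm.

1005 nm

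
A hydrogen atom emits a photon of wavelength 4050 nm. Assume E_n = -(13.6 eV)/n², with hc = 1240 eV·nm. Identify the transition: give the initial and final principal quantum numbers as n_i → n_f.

The photon energy is ΔE = hc/λ = 1240 / 4050 = 0.3062 eV.
With Z = 1, ΔE = 13.60 × (1/n_f² − 1/n_i²), so 1/n_f² − 1/n_i² = 0.02251.
Trying n_f = 4 gives 1/n_i² = 0.03999, i.e. n_i ≈ 5; this pair matches.

n_i = 5, n_f = 4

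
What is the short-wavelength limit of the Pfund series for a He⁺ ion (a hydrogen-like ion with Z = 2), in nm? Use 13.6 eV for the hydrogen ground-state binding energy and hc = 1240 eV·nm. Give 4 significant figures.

569.9 nm

The Pfund series has lower level n_f = 5; the series limit corresponds to n_i → ∞.
ΔE_max = 13.6 × 4 / 5² = 2.176 eV.
λ_min = 1240 / 2.176 = 569.9 nm.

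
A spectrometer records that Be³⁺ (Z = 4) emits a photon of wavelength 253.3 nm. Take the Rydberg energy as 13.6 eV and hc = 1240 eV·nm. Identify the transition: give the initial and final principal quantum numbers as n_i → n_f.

n_i = 5, n_f = 4

The photon energy is ΔE = hc/λ = 1240 / 253.3 = 4.895 eV.
With Z = 4, ΔE = 217.6 × (1/n_f² − 1/n_i²), so 1/n_f² − 1/n_i² = 0.02250.
Trying n_f = 4 gives 1/n_i² = 0.04000, i.e. n_i ≈ 5; this pair matches.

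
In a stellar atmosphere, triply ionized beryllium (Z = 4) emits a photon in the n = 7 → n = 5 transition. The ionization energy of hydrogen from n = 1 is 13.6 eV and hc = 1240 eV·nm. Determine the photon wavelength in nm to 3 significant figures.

For Z = 4 the level energies scale as Z², so the effective Rydberg energy is 13.6 × 16 = 217.6 eV.
ΔE = 217.6 × (1/5² − 1/7²) = 217.6 × 0.01959 = 4.263 eV.
λ = hc/ΔE = 1240 / 4.263 = 291 nm.

291 nm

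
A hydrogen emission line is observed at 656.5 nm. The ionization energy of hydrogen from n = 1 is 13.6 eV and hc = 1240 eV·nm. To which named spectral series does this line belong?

Balmer

ΔE = 1240/656.5 = 1.889 eV.
This matches 13.6 × (1/2² − 1/3²), so n_f = 2: the Balmer series.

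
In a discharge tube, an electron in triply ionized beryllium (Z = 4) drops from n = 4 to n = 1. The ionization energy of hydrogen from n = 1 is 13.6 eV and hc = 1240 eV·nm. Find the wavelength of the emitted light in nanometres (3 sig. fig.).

For Z = 4 the level energies scale as Z², so the effective Rydberg energy is 13.6 × 16 = 217.6 eV.
ΔE = 217.6 × (1/1² − 1/4²) = 217.6 × 0.9375 = 204.0 eV.
λ = hc/ΔE = 1240 / 204.0 = 6.08 nm.

6.08 nm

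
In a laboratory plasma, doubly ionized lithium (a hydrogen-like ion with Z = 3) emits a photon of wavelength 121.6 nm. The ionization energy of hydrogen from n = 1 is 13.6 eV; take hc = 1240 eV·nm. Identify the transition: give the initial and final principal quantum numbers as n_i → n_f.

n_i = 6, n_f = 3

The photon energy is ΔE = hc/λ = 1240 / 121.6 = 10.20 eV.
With Z = 3, ΔE = 122.4 × (1/n_f² − 1/n_i²), so 1/n_f² − 1/n_i² = 0.08331.
Trying n_f = 3 gives 1/n_i² = 0.02780, i.e. n_i ≈ 6; this pair matches.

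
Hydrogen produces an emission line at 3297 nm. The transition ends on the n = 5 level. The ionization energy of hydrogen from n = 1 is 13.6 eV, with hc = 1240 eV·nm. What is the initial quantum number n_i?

The photon energy is ΔE = hc/λ = 1240 / 3297 = 0.3761 eV.
With Z = 1, ΔE = 13.60 × (1/n_f² − 1/n_i²), so 1/n_f² − 1/n_i² = 0.02765.
With n_f = 5: 1/n_i² = 1/25 − 0.02765 = 0.01235, so n_i ≈ 9.00.

n_i = 9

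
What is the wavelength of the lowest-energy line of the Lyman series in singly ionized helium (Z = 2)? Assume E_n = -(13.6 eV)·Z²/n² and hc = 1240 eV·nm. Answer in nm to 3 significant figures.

30.4 nm

The Lyman series terminates on n_f = 1; the first line has n_i = 1+1 = 2.
ΔE = 54.40 × (1/1² − 1/2²) = 40.80 eV.
λ = 1240 / 40.80 = 30.4 nm.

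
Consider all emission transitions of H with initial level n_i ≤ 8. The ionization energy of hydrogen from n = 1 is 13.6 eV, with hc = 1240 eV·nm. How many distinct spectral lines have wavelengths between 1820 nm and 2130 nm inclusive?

Enumerate all n_i → n_f pairs with 1 ≤ n_f < n_i ≤ 8 and compute λ = 1240 / [13.6·1·(1/n_f² − 1/n_i²)].
Lines falling in [1820, 2130] nm: 4→3 (1876 nm), 8→4 (1945 nm).

2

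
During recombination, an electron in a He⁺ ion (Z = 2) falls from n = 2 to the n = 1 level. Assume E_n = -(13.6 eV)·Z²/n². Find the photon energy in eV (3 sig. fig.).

The Bohr energies scale as Z², so for Z = 2: E_n = −54.40/n² eV.
E_2 = −54.40/4 = −13.60 eV and E_1 = −54.40/1 = −54.40 eV.
The photon energy is |E_2 − E_1| = 40.8 eV.

40.8 eV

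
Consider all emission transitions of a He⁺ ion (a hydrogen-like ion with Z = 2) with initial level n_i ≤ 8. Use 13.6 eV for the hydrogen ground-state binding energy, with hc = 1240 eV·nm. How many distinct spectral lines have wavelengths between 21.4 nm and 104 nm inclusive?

10

Enumerate all n_i → n_f pairs with 1 ≤ n_f < n_i ≤ 8 and compute λ = 1240 / [13.6·4·(1/n_f² − 1/n_i²)].
Lines falling in [21.4, 104] nm: 8→1 (23.16 nm), 7→1 (23.27 nm), 6→1 (23.45 nm), 5→1 (23.74 nm), 4→1 (24.31 nm), 3→1 (25.64 nm), 2→1 (30.39 nm), 8→2 (97.25 nm), 7→2 (99.28 nm), 6→2 (102.6 nm).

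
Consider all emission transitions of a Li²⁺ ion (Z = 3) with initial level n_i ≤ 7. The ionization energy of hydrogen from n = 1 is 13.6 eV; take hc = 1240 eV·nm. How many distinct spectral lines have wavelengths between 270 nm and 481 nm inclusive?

Enumerate all n_i → n_f pairs with 1 ≤ n_f < n_i ≤ 7 and compute λ = 1240 / [13.6·9·(1/n_f² − 1/n_i²)].
Lines falling in [270, 481] nm: 6→4 (291.8 nm), 5→4 (450.3 nm).

2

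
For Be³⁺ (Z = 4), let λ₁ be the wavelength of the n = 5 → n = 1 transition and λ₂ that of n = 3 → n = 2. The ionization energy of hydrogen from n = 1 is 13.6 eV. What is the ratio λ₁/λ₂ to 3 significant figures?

0.145

λ ∝ 1/ΔE ∝ 1/(1/n_f² − 1/n_i²), and the Z² and hc factors cancel in the ratio.
λ₁/λ₂ = (1/2² − 1/3²)/(1/1² − 1/5²) = 0.1389/0.9600 = 0.145.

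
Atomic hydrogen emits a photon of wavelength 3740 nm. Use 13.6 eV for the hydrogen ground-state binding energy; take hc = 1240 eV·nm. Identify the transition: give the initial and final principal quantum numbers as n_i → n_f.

n_i = 8, n_f = 5

The photon energy is ΔE = hc/λ = 1240 / 3740 = 0.3316 eV.
With Z = 1, ΔE = 13.60 × (1/n_f² − 1/n_i²), so 1/n_f² − 1/n_i² = 0.02438.
Trying n_f = 5 gives 1/n_i² = 0.01562, i.e. n_i ≈ 8; this pair matches.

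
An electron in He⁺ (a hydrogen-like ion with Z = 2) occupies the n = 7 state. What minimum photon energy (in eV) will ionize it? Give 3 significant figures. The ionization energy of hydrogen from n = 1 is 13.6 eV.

E_n = −13.6 Z²/n² = −54.40/n² eV for Z = 2.
E_7 = −54.40/49 = −1.11 eV, so ionization (to E = 0) requires 1.11 eV.

1.11 eV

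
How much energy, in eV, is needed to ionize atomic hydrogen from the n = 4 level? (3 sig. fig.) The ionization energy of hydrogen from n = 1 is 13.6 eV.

E_4 = −13.60/16 = −0.850 eV, so ionization (to E = 0) requires 0.850 eV.

0.850 eV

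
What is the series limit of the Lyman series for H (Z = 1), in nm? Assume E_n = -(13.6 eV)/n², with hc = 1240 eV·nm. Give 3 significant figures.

The Lyman series has lower level n_f = 1; the series limit corresponds to n_i → ∞.
ΔE_max = 13.6 × 1 / 1² = 13.60 eV.
λ_min = 1240 / 13.60 = 91.2 nm.

91.2 nm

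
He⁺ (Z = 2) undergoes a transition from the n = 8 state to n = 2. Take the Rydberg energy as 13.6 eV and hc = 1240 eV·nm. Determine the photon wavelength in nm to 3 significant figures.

For Z = 2 the level energies scale as Z², so the effective Rydberg energy is 13.6 × 4 = 54.40 eV.
ΔE = 54.40 × (1/2² − 1/8²) = 54.40 × 0.2344 = 12.75 eV.
λ = hc/ΔE = 1240 / 12.75 = 97.3 nm.

97.3 nm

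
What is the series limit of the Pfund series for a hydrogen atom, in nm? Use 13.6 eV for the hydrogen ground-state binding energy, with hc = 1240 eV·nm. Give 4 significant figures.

2279 nm

The Pfund series has lower level n_f = 5; the series limit corresponds to n_i → ∞.
ΔE_max = 13.6 × 1 / 5² = 0.5440 eV.
λ_min = 1240 / 0.5440 = 2279 nm.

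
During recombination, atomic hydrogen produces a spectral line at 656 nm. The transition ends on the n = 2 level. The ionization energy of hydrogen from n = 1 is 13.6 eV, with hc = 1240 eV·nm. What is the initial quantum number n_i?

n_i = 3

The photon energy is ΔE = hc/λ = 1240 / 656 = 1.890 eV.
With Z = 1, ΔE = 13.60 × (1/n_f² − 1/n_i²), so 1/n_f² − 1/n_i² = 0.1390.
With n_f = 2: 1/n_i² = 1/4 − 0.1390 = 0.1110, so n_i ≈ 3.00.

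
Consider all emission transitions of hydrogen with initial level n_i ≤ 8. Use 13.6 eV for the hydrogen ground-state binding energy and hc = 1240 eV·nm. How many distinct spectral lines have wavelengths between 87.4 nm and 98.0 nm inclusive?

5

Enumerate all n_i → n_f pairs with 1 ≤ n_f < n_i ≤ 8 and compute λ = 1240 / [13.6·1·(1/n_f² − 1/n_i²)].
Lines falling in [87.4, 98.0] nm: 8→1 (92.62 nm), 7→1 (93.08 nm), 6→1 (93.78 nm), 5→1 (94.98 nm), 4→1 (97.25 nm).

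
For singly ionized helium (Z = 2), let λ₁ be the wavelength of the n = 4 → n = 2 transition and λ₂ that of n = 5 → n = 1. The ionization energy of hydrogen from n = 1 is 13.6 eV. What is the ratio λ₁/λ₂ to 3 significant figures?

λ ∝ 1/ΔE ∝ 1/(1/n_f² − 1/n_i²), and the Z² and hc factors cancel in the ratio.
λ₁/λ₂ = (1/1² − 1/5²)/(1/2² − 1/4²) = 0.9600/0.1875 = 5.12.

5.12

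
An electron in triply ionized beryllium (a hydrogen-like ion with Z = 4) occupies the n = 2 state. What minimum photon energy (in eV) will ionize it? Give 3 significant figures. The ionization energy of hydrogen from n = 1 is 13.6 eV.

54.4 eV

E_n = −13.6 Z²/n² = −217.6/n² eV for Z = 4.
E_2 = −217.6/4 = −54.4 eV, so ionization (to E = 0) requires 54.4 eV.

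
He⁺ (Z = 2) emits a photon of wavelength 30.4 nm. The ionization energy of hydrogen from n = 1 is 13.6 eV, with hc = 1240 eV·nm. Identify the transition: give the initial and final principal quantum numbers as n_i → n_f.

n_i = 2, n_f = 1

The photon energy is ΔE = hc/λ = 1240 / 30.4 = 40.79 eV.
With Z = 2, ΔE = 54.40 × (1/n_f² − 1/n_i²), so 1/n_f² − 1/n_i² = 0.7498.
Trying n_f = 1 gives 1/n_i² = 0.2502, i.e. n_i ≈ 2; this pair matches.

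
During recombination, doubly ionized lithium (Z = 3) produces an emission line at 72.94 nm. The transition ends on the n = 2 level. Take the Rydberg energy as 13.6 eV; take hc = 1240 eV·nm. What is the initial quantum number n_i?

The photon energy is ΔE = hc/λ = 1240 / 72.94 = 17.00 eV.
With Z = 3, ΔE = 122.4 × (1/n_f² − 1/n_i²), so 1/n_f² − 1/n_i² = 0.1389.
With n_f = 2: 1/n_i² = 1/4 − 0.1389 = 0.1111, so n_i ≈ 3.00.

n_i = 3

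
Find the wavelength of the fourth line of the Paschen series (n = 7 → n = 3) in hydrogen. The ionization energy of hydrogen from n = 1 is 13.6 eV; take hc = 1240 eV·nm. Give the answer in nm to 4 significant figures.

The Paschen series terminates on n_f = 3; the fourth line has n_i = 3+4 = 7.
ΔE = 13.60 × (1/3² − 1/7²) = 1.234 eV.
λ = 1240 / 1.234 = 1005 nm.

1005 nm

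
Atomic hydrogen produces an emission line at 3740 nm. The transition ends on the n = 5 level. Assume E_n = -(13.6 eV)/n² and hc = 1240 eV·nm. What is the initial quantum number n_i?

The photon energy is ΔE = hc/λ = 1240 / 3740 = 0.3316 eV.
With Z = 1, ΔE = 13.60 × (1/n_f² − 1/n_i²), so 1/n_f² − 1/n_i² = 0.02438.
With n_f = 5: 1/n_i² = 1/25 − 0.02438 = 0.01562, so n_i ≈ 8.00.

n_i = 8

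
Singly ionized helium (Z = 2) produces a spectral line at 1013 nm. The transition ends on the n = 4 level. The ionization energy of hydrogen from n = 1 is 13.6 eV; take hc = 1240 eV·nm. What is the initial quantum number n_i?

n_i = 5

The photon energy is ΔE = hc/λ = 1240 / 1013 = 1.224 eV.
With Z = 2, ΔE = 54.40 × (1/n_f² − 1/n_i²), so 1/n_f² − 1/n_i² = 0.02250.
With n_f = 4: 1/n_i² = 1/16 − 0.02250 = 0.04000, so n_i ≈ 5.00.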